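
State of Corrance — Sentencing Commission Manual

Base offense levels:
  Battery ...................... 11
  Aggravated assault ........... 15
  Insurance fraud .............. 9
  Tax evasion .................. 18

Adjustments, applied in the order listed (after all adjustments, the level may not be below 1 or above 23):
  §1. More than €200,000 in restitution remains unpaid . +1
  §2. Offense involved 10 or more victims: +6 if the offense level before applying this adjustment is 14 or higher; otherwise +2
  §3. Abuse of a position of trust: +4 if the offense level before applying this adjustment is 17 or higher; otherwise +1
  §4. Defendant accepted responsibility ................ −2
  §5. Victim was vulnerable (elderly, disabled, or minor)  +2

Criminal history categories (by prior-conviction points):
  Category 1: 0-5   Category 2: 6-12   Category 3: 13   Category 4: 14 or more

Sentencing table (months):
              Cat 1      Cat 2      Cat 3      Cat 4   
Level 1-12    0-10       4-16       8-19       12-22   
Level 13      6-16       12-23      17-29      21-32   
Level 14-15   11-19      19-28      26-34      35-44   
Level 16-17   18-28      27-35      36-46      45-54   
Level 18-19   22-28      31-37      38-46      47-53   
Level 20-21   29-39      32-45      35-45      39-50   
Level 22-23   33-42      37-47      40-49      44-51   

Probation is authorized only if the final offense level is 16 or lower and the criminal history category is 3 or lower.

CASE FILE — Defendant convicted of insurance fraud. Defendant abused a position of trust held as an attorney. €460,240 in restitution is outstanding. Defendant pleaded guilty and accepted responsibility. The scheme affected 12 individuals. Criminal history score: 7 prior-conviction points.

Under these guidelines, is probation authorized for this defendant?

Base offense level for insurance fraud: 9.
§1 applies: 9 + 1 = 10.
§2 applies (level before this adjustment is 10 < 14, so +2): 10 + 2 = 12.
§3 applies (level before this adjustment is 12 < 17, so +1): 12 + 1 = 13.
§4 applies: 13 − 2 = 11.
§5 does not apply.
Final offense level: 11.
Criminal history: 7 prior points → Category 2 (6-12).
Level 11 falls in the 1-12 band.
Grid: Level 1-12 × Category 2 = 4-16 months.
Probation check: level 11 ≤ 16 and category 2 ≤ 3 → eligible.

Yes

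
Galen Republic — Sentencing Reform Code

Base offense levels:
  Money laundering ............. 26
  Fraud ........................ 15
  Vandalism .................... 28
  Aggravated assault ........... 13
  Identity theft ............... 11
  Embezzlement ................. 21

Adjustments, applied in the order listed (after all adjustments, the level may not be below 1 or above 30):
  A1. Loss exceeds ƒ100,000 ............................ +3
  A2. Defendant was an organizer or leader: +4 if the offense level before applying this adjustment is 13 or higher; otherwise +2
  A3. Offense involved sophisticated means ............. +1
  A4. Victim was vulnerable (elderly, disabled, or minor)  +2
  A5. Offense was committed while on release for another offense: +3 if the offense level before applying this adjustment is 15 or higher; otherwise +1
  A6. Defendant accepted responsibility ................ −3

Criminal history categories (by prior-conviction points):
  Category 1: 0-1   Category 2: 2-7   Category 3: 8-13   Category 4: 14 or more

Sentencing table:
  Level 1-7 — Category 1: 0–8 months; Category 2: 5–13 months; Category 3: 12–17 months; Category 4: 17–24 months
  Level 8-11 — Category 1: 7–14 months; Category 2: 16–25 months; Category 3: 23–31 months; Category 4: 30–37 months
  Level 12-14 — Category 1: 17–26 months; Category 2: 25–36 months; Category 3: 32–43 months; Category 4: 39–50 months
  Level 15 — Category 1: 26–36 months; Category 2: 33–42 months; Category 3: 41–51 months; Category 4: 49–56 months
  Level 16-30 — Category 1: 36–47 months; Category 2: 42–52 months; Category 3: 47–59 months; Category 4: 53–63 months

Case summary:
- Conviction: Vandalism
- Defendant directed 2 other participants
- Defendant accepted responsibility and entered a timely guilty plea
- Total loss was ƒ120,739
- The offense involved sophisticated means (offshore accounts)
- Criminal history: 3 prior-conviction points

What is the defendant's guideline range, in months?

42-52 months

Base offense level for vandalism: 28.
A1 applies: 28 + 3 = 31.
A2 applies (level before this adjustment is 31 ≥ 13, so +4): 31 + 4 = 35.
A3 applies: 35 + 1 = 36.
A4 does not apply.
A5 does not apply.
A6 applies: 36 − 3 = 33.
Level 33 exceeds the maximum of 30; capped at 30.
Final offense level: 30.
Criminal history: 3 prior points → Category 2 (2-7).
Level 30 falls in the 16-30 band.
Grid: Level 16-30 × Category 2 = 42-52 months.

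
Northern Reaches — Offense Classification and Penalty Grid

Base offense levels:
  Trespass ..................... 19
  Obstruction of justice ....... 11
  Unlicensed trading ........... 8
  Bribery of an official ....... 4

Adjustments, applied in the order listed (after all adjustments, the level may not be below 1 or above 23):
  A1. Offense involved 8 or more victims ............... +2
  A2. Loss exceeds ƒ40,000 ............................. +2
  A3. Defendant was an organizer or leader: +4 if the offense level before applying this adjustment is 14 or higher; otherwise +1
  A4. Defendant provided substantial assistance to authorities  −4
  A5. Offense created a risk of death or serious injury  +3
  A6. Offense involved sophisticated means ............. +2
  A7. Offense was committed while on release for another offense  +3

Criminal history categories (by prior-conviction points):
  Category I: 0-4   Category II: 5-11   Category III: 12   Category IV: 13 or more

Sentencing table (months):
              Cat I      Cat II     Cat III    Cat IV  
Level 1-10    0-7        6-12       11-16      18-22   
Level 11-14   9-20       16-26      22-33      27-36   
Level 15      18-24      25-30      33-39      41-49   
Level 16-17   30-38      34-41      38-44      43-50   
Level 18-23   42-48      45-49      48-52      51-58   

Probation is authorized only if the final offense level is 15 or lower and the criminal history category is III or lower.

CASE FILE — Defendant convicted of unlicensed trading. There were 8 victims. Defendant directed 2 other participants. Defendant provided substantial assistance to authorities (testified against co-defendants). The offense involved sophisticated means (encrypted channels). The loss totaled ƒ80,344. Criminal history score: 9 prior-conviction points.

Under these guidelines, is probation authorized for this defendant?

Yes

Base offense level for unlicensed trading: 8.
A1 applies: 8 + 2 = 10.
A2 applies: 10 + 2 = 12.
A3 applies (level before this adjustment is 12 < 14, so +1): 12 + 1 = 13.
A4 applies: 13 − 4 = 9.
A5 does not apply.
A6 applies: 9 + 2 = 11.
Final offense level: 11.
Criminal history: 9 prior points → Category II (5-11).
Level 11 falls in the 11-14 band.
Grid: Level 11-14 × Category II = 16-26 months.
Probation check: level 11 ≤ 15 and category II ≤ III → eligible.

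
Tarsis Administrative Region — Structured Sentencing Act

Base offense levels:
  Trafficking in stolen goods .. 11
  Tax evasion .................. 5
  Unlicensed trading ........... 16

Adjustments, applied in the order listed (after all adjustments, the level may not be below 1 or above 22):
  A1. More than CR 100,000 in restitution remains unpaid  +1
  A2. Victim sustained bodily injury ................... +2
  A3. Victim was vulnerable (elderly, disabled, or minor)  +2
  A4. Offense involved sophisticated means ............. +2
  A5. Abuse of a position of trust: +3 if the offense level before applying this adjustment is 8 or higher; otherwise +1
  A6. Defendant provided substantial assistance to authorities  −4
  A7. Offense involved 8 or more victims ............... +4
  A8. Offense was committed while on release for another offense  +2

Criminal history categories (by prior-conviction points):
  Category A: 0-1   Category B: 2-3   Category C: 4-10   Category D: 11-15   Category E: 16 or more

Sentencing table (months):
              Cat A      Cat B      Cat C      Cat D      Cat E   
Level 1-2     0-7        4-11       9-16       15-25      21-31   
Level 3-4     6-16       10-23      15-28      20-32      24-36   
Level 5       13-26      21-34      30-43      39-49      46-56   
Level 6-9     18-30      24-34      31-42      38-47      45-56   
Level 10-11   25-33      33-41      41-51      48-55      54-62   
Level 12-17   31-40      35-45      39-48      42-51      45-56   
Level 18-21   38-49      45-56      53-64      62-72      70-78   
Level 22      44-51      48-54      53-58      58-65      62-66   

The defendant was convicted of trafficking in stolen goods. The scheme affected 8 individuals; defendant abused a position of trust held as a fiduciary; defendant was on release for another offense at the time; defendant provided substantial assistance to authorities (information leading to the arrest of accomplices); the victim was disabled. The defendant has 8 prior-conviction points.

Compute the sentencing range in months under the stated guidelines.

Base offense level for trafficking in stolen goods: 11.
A3 applies: 11 + 2 = 13.
A5 applies (level before this adjustment is 13 ≥ 8, so +3): 13 + 3 = 16.
A6 applies: 16 − 4 = 12.
A7 applies: 12 + 4 = 16.
A8 applies: 16 + 2 = 18.
Final offense level: 18.
Criminal history: 8 prior points → Category C (4-10).
Level 18 falls in the 18-21 band.
Grid: Level 18-21 × Category C = 53-64 months.

53-64 months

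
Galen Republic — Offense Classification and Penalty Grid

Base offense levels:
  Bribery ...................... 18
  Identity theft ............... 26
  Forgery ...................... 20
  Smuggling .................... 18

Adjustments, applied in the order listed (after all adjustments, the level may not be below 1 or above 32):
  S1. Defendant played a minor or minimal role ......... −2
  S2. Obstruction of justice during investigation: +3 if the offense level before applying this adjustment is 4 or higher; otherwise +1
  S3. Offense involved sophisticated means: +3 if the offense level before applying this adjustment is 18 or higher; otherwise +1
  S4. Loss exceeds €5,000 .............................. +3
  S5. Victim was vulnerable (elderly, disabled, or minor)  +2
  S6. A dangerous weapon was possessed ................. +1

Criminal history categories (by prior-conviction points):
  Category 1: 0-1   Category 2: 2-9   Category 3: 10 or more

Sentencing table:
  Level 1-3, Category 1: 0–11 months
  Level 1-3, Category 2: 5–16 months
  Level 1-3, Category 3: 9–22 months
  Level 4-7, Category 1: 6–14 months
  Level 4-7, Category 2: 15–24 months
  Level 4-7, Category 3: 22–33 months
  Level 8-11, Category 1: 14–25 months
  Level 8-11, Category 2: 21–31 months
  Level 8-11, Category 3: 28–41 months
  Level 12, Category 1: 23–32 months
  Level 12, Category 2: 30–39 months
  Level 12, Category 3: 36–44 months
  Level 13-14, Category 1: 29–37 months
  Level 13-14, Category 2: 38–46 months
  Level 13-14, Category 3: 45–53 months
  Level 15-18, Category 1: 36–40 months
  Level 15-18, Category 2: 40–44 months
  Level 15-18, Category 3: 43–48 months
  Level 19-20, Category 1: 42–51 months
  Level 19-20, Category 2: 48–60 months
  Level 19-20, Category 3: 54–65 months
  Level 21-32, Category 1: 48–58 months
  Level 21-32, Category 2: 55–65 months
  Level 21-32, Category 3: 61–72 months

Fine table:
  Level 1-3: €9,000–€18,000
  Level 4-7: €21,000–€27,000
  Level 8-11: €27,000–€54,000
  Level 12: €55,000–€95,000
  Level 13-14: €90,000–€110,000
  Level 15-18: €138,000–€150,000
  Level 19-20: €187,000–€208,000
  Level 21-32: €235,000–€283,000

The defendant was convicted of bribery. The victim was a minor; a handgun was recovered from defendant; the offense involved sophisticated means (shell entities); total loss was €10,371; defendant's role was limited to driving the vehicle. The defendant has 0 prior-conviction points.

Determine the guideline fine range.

Base offense level for bribery: 18.
S1 applies: 18 − 2 = 16.
S3 applies (level before this adjustment is 16 < 18, so +1): 16 + 1 = 17.
S4 applies: 17 + 3 = 20.
S5 applies: 20 + 2 = 22.
S6 applies: 22 + 1 = 23.
Final offense level: 23.
Level 23 falls in the 21-32 band.
Fine table: Level 21-32 → €235,000–€283,000.

€235,000–€283,000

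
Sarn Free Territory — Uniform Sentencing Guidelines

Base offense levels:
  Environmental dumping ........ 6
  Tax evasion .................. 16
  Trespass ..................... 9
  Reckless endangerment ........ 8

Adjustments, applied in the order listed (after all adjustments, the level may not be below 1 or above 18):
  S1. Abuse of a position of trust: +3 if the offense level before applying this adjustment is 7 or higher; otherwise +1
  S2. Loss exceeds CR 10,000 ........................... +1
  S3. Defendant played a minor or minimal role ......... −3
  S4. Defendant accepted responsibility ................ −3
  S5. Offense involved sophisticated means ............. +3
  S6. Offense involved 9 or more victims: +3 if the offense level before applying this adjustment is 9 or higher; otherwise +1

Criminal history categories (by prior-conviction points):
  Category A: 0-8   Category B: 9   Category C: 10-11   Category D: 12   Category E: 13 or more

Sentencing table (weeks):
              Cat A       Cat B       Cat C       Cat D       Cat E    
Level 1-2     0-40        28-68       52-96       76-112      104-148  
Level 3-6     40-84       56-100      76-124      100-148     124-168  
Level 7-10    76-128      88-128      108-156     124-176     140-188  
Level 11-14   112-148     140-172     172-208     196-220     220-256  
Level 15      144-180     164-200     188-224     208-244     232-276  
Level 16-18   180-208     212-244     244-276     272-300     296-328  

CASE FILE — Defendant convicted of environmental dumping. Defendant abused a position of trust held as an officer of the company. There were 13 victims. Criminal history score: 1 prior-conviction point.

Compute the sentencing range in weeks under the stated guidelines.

Base offense level for environmental dumping: 6.
S1 applies (level before this adjustment is 6 < 7, so +1): 6 + 1 = 7.
S2 does not apply.
S4 does not apply.
S6 applies (level before this adjustment is 7 < 9, so +1): 7 + 1 = 8.
Final offense level: 8.
Criminal history: 1 prior point → Category A (0-8).
Level 8 falls in the 7-10 band.
Grid: Level 7-10 × Category A = 76-128 weeks.

76-128 weeks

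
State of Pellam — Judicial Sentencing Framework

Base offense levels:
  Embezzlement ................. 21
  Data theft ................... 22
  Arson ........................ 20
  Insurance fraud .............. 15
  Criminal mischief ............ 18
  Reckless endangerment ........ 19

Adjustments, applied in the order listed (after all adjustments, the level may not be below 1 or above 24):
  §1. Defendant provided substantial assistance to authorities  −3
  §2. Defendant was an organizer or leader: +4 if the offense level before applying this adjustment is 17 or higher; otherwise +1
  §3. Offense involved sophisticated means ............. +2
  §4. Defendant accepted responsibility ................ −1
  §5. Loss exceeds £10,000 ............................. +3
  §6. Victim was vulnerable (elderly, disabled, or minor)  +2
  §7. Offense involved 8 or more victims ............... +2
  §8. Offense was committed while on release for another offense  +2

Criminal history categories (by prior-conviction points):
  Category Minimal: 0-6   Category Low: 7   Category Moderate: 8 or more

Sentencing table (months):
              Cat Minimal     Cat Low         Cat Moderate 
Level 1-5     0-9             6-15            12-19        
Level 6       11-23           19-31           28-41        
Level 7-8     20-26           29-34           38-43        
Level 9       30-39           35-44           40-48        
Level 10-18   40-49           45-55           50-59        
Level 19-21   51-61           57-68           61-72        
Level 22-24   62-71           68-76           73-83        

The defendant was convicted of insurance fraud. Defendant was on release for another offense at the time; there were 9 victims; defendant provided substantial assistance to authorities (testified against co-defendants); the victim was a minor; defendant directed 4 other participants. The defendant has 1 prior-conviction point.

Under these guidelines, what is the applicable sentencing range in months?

51-61 months

Base offense level for insurance fraud: 15.
§1 applies: 15 − 3 = 12.
§2 applies (level before this adjustment is 12 < 17, so +1): 12 + 1 = 13.
§3 does not apply.
§5 does not apply.
§6 applies: 13 + 2 = 15.
§7 applies: 15 + 2 = 17.
§8 applies: 17 + 2 = 19.
Final offense level: 19.
Criminal history: 1 prior point → Category Minimal (0-6).
Level 19 falls in the 19-21 band.
Grid: Level 19-21 × Category Minimal = 51-61 months.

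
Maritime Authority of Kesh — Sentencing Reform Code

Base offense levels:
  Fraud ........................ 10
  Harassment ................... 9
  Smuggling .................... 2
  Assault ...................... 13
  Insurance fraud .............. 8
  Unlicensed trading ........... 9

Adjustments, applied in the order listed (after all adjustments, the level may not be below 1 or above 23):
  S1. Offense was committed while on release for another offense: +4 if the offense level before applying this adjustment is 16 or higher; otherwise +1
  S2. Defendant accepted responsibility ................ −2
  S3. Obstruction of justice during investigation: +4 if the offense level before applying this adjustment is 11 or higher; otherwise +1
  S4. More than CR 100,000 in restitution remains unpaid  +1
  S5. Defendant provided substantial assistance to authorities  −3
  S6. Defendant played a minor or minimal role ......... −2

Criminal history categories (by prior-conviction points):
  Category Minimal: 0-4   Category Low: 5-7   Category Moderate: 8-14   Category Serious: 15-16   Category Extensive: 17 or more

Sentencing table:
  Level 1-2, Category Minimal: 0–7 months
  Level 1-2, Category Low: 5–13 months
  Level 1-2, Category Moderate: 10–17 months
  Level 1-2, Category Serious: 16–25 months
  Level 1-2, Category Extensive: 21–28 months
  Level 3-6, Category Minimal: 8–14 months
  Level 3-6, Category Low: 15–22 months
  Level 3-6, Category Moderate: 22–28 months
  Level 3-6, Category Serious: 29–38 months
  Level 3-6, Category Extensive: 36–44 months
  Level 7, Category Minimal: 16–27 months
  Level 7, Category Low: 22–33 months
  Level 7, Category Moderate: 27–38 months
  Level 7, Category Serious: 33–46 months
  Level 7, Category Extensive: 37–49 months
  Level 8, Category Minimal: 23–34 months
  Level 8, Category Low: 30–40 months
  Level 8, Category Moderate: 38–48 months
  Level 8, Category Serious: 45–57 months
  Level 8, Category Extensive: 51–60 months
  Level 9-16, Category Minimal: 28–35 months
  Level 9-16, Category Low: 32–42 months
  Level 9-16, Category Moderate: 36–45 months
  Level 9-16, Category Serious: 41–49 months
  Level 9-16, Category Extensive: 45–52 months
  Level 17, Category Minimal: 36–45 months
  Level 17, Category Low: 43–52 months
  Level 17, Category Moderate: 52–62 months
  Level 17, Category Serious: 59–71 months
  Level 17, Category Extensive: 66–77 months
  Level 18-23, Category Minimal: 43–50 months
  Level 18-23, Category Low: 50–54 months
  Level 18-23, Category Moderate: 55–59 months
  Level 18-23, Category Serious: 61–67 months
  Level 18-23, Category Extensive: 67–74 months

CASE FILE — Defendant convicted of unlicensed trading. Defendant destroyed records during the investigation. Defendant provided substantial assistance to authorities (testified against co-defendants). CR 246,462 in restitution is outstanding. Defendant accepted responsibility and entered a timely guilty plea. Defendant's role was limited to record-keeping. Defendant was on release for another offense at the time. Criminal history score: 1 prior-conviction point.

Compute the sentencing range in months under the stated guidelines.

8-14 months

Base offense level for unlicensed trading: 9.
S1 applies (level before this adjustment is 9 < 16, so +1): 9 + 1 = 10.
S2 applies: 10 − 2 = 8.
S3 applies (level before this adjustment is 8 < 11, so +1): 8 + 1 = 9.
S4 applies: 9 + 1 = 10.
S5 applies: 10 − 3 = 7.
S6 applies: 7 − 2 = 5.
Final offense level: 5.
Criminal history: 1 prior point → Category Minimal (0-4).
Level 5 falls in the 3-6 band.
Grid: Level 3-6 × Category Minimal = 8-14 months.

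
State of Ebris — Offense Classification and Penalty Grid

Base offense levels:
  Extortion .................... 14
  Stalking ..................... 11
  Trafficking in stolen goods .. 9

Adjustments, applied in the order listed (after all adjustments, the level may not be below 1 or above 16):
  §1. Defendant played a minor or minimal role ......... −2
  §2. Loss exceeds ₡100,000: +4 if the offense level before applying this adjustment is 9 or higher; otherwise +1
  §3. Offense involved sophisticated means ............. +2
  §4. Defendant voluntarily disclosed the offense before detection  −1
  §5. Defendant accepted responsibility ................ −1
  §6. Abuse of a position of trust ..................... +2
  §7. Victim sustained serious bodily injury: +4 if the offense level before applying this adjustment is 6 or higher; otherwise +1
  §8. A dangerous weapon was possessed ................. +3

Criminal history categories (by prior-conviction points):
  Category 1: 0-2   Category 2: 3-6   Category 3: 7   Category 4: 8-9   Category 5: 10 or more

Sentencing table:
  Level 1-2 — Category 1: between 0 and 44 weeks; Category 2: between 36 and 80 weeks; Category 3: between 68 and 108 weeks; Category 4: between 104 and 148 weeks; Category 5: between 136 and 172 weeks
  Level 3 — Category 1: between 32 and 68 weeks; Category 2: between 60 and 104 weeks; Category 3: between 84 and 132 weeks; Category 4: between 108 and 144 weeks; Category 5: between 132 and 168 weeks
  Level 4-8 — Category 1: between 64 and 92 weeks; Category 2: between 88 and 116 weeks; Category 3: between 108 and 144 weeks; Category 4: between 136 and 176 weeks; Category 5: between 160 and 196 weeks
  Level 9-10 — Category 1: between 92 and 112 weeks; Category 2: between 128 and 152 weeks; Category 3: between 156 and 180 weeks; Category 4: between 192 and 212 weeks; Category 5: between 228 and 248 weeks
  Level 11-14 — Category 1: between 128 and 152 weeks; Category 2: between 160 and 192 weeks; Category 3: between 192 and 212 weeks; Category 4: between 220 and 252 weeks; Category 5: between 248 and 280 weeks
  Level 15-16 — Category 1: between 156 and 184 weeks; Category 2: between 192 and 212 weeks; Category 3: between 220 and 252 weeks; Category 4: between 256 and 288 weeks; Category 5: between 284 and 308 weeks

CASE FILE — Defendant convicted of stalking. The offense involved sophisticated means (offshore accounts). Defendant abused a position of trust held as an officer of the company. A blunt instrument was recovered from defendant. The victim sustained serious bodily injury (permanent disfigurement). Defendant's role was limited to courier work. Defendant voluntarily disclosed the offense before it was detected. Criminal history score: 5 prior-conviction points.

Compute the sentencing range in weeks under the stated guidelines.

192-212 weeks

Base offense level for stalking: 11.
§1 applies: 11 − 2 = 9.
§3 applies: 9 + 2 = 11.
§4 applies: 11 − 1 = 10.
§6 applies: 10 + 2 = 12.
§7 applies (level before this adjustment is 12 ≥ 6, so +4): 12 + 4 = 16.
§8 applies: 16 + 3 = 19.
Level 19 exceeds the maximum of 16; capped at 16.
Final offense level: 16.
Criminal history: 5 prior points → Category 2 (3-6).
Level 16 falls in the 15-16 band.
Grid: Level 15-16 × Category 2 = 192-212 weeks.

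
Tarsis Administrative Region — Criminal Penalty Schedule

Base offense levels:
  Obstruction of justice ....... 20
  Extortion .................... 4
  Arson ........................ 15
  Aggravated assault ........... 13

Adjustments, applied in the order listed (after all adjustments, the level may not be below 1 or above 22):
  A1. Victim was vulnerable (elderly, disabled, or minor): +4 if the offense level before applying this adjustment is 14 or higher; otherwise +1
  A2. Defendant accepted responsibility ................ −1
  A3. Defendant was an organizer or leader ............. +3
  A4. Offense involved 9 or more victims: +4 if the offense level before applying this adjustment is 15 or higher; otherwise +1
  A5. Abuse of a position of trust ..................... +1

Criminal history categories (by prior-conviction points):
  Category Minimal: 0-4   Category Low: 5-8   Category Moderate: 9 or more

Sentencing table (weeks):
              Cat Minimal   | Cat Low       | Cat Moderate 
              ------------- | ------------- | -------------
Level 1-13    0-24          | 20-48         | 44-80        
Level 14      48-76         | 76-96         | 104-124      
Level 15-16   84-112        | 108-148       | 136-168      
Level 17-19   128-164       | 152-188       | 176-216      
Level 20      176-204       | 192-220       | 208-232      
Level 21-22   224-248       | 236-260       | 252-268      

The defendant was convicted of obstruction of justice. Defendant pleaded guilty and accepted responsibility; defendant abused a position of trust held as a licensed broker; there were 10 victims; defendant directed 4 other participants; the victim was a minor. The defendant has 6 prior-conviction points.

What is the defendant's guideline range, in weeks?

236-260 weeks

Base offense level for obstruction of justice: 20.
A1 applies (level before this adjustment is 20 ≥ 14, so +4): 20 + 4 = 24.
A2 applies: 24 − 1 = 23.
A3 applies: 23 + 3 = 26.
A4 applies (level before this adjustment is 26 ≥ 15, so +4): 26 + 4 = 30.
A5 applies: 30 + 1 = 31.
Level 31 exceeds the maximum of 22; capped at 22.
Final offense level: 22.
Criminal history: 6 prior points → Category Low (5-8).
Level 22 falls in the 21-22 band.
Grid: Level 21-22 × Category Low = 236-260 weeks.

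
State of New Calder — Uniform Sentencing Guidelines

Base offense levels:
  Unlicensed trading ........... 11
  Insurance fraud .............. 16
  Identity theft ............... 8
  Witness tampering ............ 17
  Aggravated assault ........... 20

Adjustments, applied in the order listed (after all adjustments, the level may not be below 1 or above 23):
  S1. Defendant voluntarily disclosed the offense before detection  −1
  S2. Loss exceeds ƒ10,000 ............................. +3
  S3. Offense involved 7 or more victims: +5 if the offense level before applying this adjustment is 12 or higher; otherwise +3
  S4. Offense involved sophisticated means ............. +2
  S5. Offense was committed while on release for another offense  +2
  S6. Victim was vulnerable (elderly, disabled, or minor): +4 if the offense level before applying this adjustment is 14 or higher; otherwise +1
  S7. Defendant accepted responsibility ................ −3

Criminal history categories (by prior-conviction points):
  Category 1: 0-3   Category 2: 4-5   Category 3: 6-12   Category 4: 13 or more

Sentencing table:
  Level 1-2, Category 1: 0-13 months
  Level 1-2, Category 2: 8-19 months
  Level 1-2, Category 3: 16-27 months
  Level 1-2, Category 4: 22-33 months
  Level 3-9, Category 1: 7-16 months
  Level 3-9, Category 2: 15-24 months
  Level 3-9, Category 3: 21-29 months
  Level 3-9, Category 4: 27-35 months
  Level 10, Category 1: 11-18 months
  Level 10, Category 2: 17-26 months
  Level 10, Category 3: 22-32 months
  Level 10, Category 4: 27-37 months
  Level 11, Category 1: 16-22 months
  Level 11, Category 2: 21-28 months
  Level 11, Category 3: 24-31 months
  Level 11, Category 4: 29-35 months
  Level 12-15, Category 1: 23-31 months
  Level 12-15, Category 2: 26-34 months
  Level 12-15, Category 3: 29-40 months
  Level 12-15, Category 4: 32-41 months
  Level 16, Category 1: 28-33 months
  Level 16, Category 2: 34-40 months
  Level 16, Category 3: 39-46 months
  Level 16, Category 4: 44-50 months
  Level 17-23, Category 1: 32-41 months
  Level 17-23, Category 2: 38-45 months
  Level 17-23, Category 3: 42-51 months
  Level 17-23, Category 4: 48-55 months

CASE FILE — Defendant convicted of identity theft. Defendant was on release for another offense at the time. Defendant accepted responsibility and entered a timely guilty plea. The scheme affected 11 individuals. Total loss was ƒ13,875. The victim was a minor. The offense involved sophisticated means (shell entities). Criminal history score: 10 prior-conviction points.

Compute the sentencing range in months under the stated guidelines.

Base offense level for identity theft: 8.
S2 applies: 8 + 3 = 11.
S3 applies (level before this adjustment is 11 < 12, so +3): 11 + 3 = 14.
S4 applies: 14 + 2 = 16.
S5 applies: 16 + 2 = 18.
S6 applies (level before this adjustment is 18 ≥ 14, so +4): 18 + 4 = 22.
S7 applies: 22 − 3 = 19.
Final offense level: 19.
Criminal history: 10 prior points → Category 3 (6-12).
Level 19 falls in the 17-23 band.
Grid: Level 17-23 × Category 3 = 42-51 months.

42-51 months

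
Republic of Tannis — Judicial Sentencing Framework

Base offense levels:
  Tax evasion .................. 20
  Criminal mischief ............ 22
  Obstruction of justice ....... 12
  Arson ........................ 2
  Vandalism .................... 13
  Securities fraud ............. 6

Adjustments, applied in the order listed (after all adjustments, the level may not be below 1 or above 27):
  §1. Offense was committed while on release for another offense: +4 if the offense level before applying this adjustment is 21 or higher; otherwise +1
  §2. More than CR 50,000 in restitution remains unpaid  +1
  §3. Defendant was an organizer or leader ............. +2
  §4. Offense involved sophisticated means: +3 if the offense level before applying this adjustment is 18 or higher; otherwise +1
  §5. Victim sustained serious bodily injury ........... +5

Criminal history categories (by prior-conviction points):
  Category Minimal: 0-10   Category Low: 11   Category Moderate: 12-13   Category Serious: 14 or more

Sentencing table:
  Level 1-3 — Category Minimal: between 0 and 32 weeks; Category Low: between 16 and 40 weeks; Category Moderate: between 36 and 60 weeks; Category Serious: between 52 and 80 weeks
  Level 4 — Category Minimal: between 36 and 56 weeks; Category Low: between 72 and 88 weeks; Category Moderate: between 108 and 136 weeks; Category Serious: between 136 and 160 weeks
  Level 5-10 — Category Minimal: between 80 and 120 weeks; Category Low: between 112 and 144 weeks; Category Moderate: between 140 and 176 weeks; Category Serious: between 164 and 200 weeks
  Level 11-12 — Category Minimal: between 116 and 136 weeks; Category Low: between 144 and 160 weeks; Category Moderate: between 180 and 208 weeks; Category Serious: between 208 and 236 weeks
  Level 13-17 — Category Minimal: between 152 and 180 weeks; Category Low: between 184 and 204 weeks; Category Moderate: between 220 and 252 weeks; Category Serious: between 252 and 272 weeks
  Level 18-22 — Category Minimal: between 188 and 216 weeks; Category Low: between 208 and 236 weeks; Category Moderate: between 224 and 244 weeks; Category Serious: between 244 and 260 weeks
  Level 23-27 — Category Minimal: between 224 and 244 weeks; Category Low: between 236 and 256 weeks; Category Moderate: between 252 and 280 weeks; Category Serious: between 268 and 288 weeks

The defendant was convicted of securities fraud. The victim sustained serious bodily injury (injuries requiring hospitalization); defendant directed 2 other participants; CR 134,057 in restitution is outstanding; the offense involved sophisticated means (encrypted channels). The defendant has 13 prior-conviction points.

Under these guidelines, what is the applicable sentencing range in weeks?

220-252 weeks

Base offense level for securities fraud: 6.
§1 does not apply.
§2 applies: 6 + 1 = 7.
§3 applies: 7 + 2 = 9.
§4 applies (level before this adjustment is 9 < 18, so +1): 9 + 1 = 10.
§5 applies: 10 + 5 = 15.
Final offense level: 15.
Criminal history: 13 prior points → Category Moderate (12-13).
Level 15 falls in the 13-17 band.
Grid: Level 13-17 × Category Moderate = 220-252 weeks.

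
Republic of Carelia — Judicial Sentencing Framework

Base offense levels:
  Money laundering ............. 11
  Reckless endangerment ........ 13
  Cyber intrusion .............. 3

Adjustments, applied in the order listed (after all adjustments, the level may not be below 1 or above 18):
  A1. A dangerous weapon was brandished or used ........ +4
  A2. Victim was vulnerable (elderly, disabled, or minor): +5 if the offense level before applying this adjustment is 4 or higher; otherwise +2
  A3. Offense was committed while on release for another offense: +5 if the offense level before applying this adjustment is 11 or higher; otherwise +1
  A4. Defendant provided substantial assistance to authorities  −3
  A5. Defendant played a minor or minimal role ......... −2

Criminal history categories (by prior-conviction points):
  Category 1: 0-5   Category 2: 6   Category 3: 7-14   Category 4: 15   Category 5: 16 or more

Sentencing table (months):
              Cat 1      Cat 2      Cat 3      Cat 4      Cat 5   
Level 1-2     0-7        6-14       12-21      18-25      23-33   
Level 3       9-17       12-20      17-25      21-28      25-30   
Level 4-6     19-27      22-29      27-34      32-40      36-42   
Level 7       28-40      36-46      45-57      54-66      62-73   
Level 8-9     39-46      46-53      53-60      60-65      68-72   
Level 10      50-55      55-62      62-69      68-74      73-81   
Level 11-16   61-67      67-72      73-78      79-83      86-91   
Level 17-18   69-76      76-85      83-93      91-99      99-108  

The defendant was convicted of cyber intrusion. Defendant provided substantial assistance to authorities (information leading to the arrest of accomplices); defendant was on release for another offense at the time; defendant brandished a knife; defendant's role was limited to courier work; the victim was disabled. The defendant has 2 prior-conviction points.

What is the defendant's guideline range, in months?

61-67 months

Base offense level for cyber intrusion: 3.
A1 applies: 3 + 4 = 7.
A2 applies (level before this adjustment is 7 ≥ 4, so +5): 7 + 5 = 12.
A3 applies (level before this adjustment is 12 ≥ 11, so +5): 12 + 5 = 17.
A4 applies: 17 − 3 = 14.
A5 applies: 14 − 2 = 12.
Final offense level: 12.
Criminal history: 2 prior points → Category 1 (0-5).
Level 12 falls in the 11-16 band.
Grid: Level 11-16 × Category 1 = 61-67 months.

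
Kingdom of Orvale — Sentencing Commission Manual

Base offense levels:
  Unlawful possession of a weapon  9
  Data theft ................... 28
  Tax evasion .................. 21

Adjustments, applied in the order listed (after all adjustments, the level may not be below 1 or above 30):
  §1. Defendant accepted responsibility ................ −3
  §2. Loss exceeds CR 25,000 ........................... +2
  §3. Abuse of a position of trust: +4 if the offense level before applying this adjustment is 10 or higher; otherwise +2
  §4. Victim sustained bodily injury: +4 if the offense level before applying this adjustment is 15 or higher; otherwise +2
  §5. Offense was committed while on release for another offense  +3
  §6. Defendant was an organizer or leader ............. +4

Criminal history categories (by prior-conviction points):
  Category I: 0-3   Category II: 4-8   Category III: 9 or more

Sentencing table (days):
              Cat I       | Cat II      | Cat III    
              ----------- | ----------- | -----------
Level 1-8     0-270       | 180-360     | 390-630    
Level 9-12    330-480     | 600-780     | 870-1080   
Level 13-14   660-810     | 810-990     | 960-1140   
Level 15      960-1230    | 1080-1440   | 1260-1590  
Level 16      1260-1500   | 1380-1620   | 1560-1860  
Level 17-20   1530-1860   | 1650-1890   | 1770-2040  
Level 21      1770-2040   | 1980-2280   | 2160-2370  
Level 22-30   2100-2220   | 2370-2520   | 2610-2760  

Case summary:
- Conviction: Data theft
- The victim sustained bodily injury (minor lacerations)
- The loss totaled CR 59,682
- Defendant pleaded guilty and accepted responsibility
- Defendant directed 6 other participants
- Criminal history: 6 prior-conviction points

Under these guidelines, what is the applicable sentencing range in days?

Base offense level for data theft: 28.
§1 applies: 28 − 3 = 25.
§2 applies: 25 + 2 = 27.
§4 applies (level before this adjustment is 27 ≥ 15, so +4): 27 + 4 = 31.
§5 does not apply.
§6 applies: 31 + 4 = 35.
Level 35 exceeds the maximum of 30; capped at 30.
Final offense level: 30.
Criminal history: 6 prior points → Category II (4-8).
Level 30 falls in the 22-30 band.
Grid: Level 22-30 × Category II = 2370-2520 days.

2370-2520 days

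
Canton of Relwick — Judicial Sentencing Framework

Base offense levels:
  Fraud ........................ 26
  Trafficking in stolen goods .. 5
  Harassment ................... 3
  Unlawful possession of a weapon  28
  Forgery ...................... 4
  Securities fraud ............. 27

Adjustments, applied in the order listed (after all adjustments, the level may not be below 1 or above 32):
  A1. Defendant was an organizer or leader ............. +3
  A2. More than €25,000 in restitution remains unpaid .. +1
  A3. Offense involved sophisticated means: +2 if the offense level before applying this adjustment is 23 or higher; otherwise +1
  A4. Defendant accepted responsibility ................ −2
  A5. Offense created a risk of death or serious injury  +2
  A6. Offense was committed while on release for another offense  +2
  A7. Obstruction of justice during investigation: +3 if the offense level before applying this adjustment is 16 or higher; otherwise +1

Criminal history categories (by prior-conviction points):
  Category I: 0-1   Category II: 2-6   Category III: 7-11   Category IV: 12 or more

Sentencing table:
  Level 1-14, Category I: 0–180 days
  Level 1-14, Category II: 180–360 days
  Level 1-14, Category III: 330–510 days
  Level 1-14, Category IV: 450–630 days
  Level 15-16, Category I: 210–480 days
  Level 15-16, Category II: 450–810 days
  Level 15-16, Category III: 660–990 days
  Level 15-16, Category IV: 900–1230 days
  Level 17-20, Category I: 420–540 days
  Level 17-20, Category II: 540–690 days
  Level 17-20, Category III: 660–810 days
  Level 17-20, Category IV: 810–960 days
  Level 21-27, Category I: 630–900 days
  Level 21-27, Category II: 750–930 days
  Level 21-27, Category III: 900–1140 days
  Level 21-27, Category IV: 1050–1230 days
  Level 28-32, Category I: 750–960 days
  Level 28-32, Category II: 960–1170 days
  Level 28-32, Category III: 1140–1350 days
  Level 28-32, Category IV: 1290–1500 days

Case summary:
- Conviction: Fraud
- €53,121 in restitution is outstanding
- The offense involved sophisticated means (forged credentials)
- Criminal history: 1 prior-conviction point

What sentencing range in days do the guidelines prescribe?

Base offense level for fraud: 26.
A2 applies: 26 + 1 = 27.
A3 applies (level before this adjustment is 27 ≥ 23, so +2): 27 + 2 = 29.
A4 does not apply.
A5 does not apply.
A6 does not apply.
A7 does not apply.
Final offense level: 29.
Criminal history: 1 prior point → Category I (0-1).
Level 29 falls in the 28-32 band.
Grid: Level 28-32 × Category I = 750-960 days.

750-960 days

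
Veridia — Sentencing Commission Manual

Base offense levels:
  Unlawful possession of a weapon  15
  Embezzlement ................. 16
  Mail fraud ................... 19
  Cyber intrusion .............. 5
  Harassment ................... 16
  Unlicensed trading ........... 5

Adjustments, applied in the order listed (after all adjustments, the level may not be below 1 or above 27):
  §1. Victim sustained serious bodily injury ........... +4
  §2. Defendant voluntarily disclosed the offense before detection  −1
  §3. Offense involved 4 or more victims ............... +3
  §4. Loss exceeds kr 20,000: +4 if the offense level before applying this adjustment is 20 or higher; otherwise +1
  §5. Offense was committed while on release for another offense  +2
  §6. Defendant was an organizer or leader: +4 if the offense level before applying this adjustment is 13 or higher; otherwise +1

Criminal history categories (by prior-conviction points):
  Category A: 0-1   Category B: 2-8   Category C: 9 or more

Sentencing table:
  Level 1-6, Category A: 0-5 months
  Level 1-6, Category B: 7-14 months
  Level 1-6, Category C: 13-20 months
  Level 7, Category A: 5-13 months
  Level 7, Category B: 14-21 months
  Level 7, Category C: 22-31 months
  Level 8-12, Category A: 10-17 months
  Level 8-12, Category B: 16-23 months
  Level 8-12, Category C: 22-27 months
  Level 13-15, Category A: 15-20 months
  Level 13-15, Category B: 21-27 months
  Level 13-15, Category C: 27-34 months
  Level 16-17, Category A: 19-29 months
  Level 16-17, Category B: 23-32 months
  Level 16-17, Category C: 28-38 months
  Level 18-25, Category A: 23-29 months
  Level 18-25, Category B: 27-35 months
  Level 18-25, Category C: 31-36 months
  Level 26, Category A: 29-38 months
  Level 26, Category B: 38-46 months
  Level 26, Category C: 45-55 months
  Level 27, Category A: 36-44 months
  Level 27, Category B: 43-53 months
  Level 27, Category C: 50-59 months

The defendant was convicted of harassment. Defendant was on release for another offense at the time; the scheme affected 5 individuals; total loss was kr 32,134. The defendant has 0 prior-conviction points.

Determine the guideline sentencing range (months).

Base offense level for harassment: 16.
§3 applies: 16 + 3 = 19.
§4 applies (level before this adjustment is 19 < 20, so +1): 19 + 1 = 20.
§5 applies: 20 + 2 = 22.
§6 does not apply.
Final offense level: 22.
Criminal history: 0 prior points → Category A (0-1).
Level 22 falls in the 18-25 band.
Grid: Level 18-25 × Category A = 23-29 months.

23-29 months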